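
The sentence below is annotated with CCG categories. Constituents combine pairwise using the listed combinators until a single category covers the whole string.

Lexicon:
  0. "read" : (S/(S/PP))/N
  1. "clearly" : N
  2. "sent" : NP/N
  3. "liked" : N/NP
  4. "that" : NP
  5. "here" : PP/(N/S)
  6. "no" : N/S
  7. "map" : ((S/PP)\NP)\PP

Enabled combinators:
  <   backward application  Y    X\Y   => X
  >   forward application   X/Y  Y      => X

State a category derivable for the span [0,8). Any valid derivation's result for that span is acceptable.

S

[0,8] S   >
  [0,2] S/(S/PP)   >
    [0,1] "read" : (S/(S/PP))/N
    [1,2] "clearly" : N
  [2,8] S/PP   <
    [2,5] NP   >
      [2,3] "sent" : NP/N
      [3,5] N   >
        [3,4] "liked" : N/NP
        [4,5] "that" : NP
    [5,8] (S/PP)\NP   <
      [5,7] PP   >
        [5,6] "here" : PP/(N/S)
        [6,7] "no" : N/S
      [7,8] "map" : ((S/PP)\NP)\PP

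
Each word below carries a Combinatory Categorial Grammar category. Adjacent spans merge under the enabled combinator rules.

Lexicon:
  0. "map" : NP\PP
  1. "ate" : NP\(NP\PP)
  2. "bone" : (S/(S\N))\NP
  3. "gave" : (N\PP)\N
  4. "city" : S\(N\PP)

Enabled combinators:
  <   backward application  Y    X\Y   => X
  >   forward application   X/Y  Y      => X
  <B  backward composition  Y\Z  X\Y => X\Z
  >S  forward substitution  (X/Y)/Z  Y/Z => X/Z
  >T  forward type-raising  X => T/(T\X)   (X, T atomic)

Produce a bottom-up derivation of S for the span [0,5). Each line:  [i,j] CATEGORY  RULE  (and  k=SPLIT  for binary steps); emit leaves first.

[0,5] S   >
  [0,3] S/(S\N)   <
    [0,2] NP   <
      [0,1] "map" : NP\PP
      [1,2] "ate" : NP\(NP\PP)
    [2,3] "bone" : (S/(S\N))\NP
  [3,5] S\N   <B
    [3,4] "gave" : (N\PP)\N
    [4,5] "city" : S\(N\PP)

[0,1] NP\PP  lex  "map"
[1,2] NP\(NP\PP)  lex  "ate"
[0,2] NP  <  k=1
[2,3] (S/(S\N))\NP  lex  "bone"
[0,3] S/(S\N)  <  k=2
[3,4] (N\PP)\N  lex  "gave"
[4,5] S\(N\PP)  lex  "city"
[3,5] S\N  <B  k=4
[0,5] S  >  k=3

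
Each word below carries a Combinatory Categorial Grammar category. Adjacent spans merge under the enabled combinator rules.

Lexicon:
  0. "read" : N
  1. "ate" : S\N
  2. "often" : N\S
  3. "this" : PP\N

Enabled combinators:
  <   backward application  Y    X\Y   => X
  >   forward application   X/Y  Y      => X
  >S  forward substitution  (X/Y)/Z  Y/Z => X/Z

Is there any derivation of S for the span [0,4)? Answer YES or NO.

N S\N N\S PP\N
CKY chart[0,4] = {PP}; S ∉ chart

NO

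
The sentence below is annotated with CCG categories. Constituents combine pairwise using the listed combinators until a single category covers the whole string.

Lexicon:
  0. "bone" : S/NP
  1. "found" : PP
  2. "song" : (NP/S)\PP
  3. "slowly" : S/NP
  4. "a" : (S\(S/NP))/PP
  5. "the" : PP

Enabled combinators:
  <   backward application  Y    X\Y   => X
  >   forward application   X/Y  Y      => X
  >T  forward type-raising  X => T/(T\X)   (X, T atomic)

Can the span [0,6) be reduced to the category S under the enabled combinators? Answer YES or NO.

[0,6] S   >
  [0,1] "bone" : S/NP
  [1,6] NP   >
    [1,3] NP/S   <
      [1,2] "found" : PP
      [2,3] "song" : (NP/S)\PP
    [3,6] S   <
      [3,4] "slowly" : S/NP
      [4,6] S\(S/NP)   >
        [4,5] "a" : (S\(S/NP))/PP
        [5,6] "the" : PP

YES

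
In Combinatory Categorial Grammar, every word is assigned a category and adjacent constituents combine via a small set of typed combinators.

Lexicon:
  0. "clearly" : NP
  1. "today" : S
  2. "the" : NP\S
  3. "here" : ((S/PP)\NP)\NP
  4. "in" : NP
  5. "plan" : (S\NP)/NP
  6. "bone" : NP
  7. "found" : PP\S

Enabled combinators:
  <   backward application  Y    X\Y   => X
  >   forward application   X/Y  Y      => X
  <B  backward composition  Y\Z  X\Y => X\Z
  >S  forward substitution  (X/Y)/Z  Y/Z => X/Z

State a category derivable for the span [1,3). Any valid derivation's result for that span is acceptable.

NP

[0,8] S   >
  [0,4] S/PP   <
    [0,1] "clearly" : NP
    [1,4] (S/PP)\NP   <
      [1,3] NP   <
        [1,2] "today" : S
        [2,3] "the" : NP\S
      [3,4] "here" : ((S/PP)\NP)\NP
  [4,8] PP   <
    [4,5] "in" : NP
    [5,8] PP\NP   <B
      [5,7] S\NP   >
        [5,6] "plan" : (S\NP)/NP
        [6,7] "bone" : NP
      [7,8] "found" : PP\S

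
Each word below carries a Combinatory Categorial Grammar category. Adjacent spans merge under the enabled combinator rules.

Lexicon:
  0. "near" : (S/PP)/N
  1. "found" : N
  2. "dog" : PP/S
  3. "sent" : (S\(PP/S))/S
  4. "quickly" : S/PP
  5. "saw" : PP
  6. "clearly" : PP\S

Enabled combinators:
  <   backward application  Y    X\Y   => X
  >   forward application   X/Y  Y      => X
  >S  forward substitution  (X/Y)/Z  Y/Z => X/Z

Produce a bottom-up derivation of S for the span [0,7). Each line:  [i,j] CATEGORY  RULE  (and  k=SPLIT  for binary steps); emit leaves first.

[0,7] S   >
  [0,2] S/PP   >
    [0,1] "near" : (S/PP)/N
    [1,2] "found" : N
  [2,7] PP   <
    [2,6] S   <
      [2,3] "dog" : PP/S
      [3,6] S\(PP/S)   >
        [3,4] "sent" : (S\(PP/S))/S
        [4,6] S   >
          [4,5] "quickly" : S/PP
          [5,6] "saw" : PP
    [6,7] "clearly" : PP\S

[0,1] (S/PP)/N  lex  "near"
[1,2] N  lex  "found"
[0,2] S/PP  >  k=1
[2,3] PP/S  lex  "dog"
[3,4] (S\(PP/S))/S  lex  "sent"
[4,5] S/PP  lex  "quickly"
[5,6] PP  lex  "saw"
[4,6] S  >  k=5
[3,6] S\(PP/S)  >  k=4
[2,6] S  <  k=3
[6,7] PP\S  lex  "clearly"
[2,7] PP  <  k=6
[0,7] S  >  k=2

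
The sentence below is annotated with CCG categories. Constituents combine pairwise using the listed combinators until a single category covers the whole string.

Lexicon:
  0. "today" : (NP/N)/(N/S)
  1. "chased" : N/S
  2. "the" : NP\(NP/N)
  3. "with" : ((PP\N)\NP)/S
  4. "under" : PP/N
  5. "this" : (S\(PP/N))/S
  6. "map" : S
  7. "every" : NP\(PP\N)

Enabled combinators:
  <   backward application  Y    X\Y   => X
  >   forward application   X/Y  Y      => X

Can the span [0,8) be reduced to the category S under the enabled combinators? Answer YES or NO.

(NP/N)/(N/S) N/S NP\(NP/N) ((PP\N)\NP)/S PP/N (S\(PP/N))/S S NP\(PP\N)
CKY chart[0,8] = {NP}; S ∉ chart

NO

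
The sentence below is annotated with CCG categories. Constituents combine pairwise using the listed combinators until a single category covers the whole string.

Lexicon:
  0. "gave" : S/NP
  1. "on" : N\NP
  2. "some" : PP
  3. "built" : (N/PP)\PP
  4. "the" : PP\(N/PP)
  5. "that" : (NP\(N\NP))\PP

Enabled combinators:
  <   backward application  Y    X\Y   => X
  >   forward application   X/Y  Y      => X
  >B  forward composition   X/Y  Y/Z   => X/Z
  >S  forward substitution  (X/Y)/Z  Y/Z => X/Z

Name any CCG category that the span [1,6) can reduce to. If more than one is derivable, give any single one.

[0,6] S   >
  [0,1] "gave" : S/NP
  [1,6] NP   <
    [1,2] "on" : N\NP
    [2,6] NP\(N\NP)   <
      [2,5] PP   <
        [2,4] N/PP   <
          [2,3] "some" : PP
          [3,4] "built" : (N/PP)\PP
        [4,5] "the" : PP\(N/PP)
      [5,6] "that" : (NP\(N\NP))\PP

NP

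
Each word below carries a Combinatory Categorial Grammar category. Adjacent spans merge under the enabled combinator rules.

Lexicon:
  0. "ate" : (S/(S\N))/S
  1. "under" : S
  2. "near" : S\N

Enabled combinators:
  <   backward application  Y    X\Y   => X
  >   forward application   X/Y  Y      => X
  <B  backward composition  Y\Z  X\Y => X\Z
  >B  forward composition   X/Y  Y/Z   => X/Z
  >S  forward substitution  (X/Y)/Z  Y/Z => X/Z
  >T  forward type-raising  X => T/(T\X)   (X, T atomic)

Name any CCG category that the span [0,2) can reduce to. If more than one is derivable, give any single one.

S/(S\N)

[0,3] S   >
  [0,2] S/(S\N)   >
    [0,1] "ate" : (S/(S\N))/S
    [1,2] "under" : S
  [2,3] "near" : S\N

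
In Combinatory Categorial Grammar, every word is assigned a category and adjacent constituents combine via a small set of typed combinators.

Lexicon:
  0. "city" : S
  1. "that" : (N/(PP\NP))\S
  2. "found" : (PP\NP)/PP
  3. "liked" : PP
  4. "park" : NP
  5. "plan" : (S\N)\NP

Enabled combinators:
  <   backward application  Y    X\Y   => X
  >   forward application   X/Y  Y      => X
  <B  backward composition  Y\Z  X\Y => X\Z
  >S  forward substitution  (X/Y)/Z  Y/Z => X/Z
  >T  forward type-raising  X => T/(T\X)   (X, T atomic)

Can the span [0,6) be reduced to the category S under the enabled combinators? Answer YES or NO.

YES

[0,6] S   <
  [0,4] N   >
    [0,2] N/(PP\NP)   <
      [0,1] "city" : S
      [1,2] "that" : (N/(PP\NP))\S
    [2,4] PP\NP   >
      [2,3] "found" : (PP\NP)/PP
      [3,4] "liked" : PP
  [4,6] S\N   <
    [4,5] "park" : NP
    [5,6] "plan" : (S\N)\NP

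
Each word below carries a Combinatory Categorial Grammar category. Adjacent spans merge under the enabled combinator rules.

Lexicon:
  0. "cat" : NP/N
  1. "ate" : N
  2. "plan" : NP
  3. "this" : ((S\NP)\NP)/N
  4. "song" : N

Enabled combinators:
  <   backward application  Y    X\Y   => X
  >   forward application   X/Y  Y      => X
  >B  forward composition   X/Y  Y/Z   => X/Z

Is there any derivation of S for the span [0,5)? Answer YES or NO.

[0,5] S   <
  [0,2] NP   >
    [0,1] "cat" : NP/N
    [1,2] "ate" : N
  [2,5] S\NP   <
    [2,3] "plan" : NP
    [3,5] (S\NP)\NP   >
      [3,4] "this" : ((S\NP)\NP)/N
      [4,5] "song" : N

YES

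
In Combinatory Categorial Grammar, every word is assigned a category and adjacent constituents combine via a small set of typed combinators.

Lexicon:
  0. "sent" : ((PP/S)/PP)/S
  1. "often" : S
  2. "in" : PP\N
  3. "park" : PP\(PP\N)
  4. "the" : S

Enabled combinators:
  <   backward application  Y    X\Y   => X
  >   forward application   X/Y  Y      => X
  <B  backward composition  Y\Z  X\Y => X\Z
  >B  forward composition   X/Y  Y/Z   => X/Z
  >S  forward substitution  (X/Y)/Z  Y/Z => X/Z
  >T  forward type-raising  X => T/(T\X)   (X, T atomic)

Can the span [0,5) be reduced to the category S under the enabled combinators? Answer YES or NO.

((PP/S)/PP)/S S PP\N PP\(PP\N) S
CKY chart[0,5] = {N/(N\PP), NP/(NP\PP), PP, PP/(PP\PP), PP/(S\S), S/(S\PP)}; S ∉ chart

NO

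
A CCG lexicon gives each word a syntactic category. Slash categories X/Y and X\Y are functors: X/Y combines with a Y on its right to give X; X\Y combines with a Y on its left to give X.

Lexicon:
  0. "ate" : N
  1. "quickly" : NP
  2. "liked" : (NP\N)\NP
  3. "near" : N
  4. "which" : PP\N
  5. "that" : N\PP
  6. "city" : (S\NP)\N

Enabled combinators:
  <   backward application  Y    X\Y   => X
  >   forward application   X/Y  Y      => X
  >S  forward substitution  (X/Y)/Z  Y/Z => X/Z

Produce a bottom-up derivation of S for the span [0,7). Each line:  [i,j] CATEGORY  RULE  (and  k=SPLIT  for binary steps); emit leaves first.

[0,7] S   <
  [0,3] NP   <
    [0,1] "ate" : N
    [1,3] NP\N   <
      [1,2] "quickly" : NP
      [2,3] "liked" : (NP\N)\NP
  [3,7] S\NP   <
    [3,6] N   <
      [3,5] PP   <
        [3,4] "near" : N
        [4,5] "which" : PP\N
      [5,6] "that" : N\PP
    [6,7] "city" : (S\NP)\N

[0,1] N  lex  "ate"
[1,2] NP  lex  "quickly"
[2,3] (NP\N)\NP  lex  "liked"
[1,3] NP\N  <  k=2
[0,3] NP  <  k=1
[3,4] N  lex  "near"
[4,5] PP\N  lex  "which"
[3,5] PP  <  k=4
[5,6] N\PP  lex  "that"
[3,6] N  <  k=5
[6,7] (S\NP)\N  lex  "city"
[3,7] S\NP  <  k=6
[0,7] S  <  k=3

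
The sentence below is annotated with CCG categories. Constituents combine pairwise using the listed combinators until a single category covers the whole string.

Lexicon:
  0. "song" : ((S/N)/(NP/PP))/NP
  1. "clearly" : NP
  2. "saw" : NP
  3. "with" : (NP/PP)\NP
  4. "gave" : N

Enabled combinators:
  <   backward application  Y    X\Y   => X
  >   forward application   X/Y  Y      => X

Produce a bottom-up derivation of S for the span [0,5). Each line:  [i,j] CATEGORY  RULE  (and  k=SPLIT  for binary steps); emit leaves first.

[0,1] ((S/N)/(NP/PP))/NP  lex  "song"
[1,2] NP  lex  "clearly"
[0,2] (S/N)/(NP/PP)  >  k=1
[2,3] NP  lex  "saw"
[3,4] (NP/PP)\NP  lex  "with"
[2,4] NP/PP  <  k=3
[0,4] S/N  >  k=2
[4,5] N  lex  "gave"
[0,5] S  >  k=4

[0,5] S   >
  [0,4] S/N   >
    [0,2] (S/N)/(NP/PP)   >
      [0,1] "song" : ((S/N)/(NP/PP))/NP
      [1,2] "clearly" : NP
    [2,4] NP/PP   <
      [2,3] "saw" : NP
      [3,4] "with" : (NP/PP)\NP
  [4,5] "gave" : N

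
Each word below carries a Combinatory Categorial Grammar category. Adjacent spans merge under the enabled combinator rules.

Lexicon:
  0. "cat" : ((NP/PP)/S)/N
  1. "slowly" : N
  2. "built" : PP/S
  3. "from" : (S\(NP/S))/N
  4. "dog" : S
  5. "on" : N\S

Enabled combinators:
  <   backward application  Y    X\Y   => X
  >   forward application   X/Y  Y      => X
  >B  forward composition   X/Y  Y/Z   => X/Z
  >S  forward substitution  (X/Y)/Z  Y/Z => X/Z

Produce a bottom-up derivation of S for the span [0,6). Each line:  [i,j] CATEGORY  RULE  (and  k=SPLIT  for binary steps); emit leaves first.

[0,6] S   <
  [0,3] NP/S   >S
    [0,2] (NP/PP)/S   >
      [0,1] "cat" : ((NP/PP)/S)/N
      [1,2] "slowly" : N
    [2,3] "built" : PP/S
  [3,6] S\(NP/S)   >
    [3,4] "from" : (S\(NP/S))/N
    [4,6] N   <
      [4,5] "dog" : S
      [5,6] "on" : N\S

[0,1] ((NP/PP)/S)/N  lex  "cat"
[1,2] N  lex  "slowly"
[0,2] (NP/PP)/S  >  k=1
[2,3] PP/S  lex  "built"
[0,3] NP/S  >S  k=2
[3,4] (S\(NP/S))/N  lex  "from"
[4,5] S  lex  "dog"
[5,6] N\S  lex  "on"
[4,6] N  <  k=5
[3,6] S\(NP/S)  >  k=4
[0,6] S  <  k=3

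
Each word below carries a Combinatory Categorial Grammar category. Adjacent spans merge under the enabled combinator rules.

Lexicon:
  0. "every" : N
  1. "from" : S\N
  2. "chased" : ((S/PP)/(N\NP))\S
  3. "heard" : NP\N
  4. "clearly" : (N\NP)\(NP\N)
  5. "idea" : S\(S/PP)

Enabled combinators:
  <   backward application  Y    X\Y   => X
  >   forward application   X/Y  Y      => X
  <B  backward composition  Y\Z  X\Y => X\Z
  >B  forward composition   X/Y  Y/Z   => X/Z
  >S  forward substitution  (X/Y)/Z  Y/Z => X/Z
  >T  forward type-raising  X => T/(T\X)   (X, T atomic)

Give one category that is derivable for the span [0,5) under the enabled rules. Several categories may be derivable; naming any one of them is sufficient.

S/PP

[0,6] S   <
  [0,5] S/PP   >
    [0,3] (S/PP)/(N\NP)   <
      [0,2] S   <
        [0,1] "every" : N
        [1,2] "from" : S\N
      [2,3] "chased" : ((S/PP)/(N\NP))\S
    [3,5] N\NP   <
      [3,4] "heard" : NP\N
      [4,5] "clearly" : (N\NP)\(NP\N)
  [5,6] "idea" : S\(S/PP)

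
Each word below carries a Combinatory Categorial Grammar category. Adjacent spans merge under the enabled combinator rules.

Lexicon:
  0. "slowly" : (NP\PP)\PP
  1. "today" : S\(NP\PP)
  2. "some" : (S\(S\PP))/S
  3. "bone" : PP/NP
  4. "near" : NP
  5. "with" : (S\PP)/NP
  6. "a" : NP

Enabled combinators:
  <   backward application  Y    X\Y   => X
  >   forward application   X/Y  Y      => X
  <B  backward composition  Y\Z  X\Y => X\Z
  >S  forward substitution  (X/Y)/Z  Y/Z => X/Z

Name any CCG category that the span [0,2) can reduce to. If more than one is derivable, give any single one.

[0,7] S   <
  [0,2] S\PP   <B
    [0,1] "slowly" : (NP\PP)\PP
    [1,2] "today" : S\(NP\PP)
  [2,7] S\(S\PP)   >
    [2,3] "some" : (S\(S\PP))/S
    [3,7] S   <
      [3,5] PP   >
        [3,4] "bone" : PP/NP
        [4,5] "near" : NP
      [5,7] S\PP   >
        [5,6] "with" : (S\PP)/NP
        [6,7] "a" : NP

S\PP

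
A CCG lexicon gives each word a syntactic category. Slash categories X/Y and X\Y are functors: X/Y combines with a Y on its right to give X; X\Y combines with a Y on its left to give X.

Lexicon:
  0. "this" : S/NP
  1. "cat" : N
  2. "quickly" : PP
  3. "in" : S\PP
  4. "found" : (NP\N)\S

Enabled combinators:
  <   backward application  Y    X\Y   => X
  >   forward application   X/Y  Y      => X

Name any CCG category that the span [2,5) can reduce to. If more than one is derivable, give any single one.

NP\N

[0,5] S   >
  [0,1] "this" : S/NP
  [1,5] NP   <
    [1,2] "cat" : N
    [2,5] NP\N   <
      [2,4] S   <
        [2,3] "quickly" : PP
        [3,4] "in" : S\PP
      [4,5] "found" : (NP\N)\S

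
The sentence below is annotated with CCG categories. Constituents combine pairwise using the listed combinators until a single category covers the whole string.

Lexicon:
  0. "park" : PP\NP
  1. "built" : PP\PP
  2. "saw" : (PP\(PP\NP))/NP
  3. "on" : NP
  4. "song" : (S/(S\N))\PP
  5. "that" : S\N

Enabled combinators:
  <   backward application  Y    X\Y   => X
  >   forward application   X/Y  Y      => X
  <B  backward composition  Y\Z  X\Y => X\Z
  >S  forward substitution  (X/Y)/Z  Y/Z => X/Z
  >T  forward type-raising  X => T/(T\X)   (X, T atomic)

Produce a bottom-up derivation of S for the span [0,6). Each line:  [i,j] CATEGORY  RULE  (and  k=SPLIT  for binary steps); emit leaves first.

[0,1] PP\NP  lex  "park"
[1,2] PP\PP  lex  "built"
[0,2] PP\NP  <B  k=1
[2,3] (PP\(PP\NP))/NP  lex  "saw"
[3,4] NP  lex  "on"
[2,4] PP\(PP\NP)  >  k=3
[0,4] PP  <  k=2
[4,5] (S/(S\N))\PP  lex  "song"
[0,5] S/(S\N)  <  k=4
[5,6] S\N  lex  "that"
[0,6] S  >  k=5

[0,6] S   >
  [0,5] S/(S\N)   <
    [0,4] PP   <
      [0,2] PP\NP   <B
        [0,1] "park" : PP\NP
        [1,2] "built" : PP\PP
      [2,4] PP\(PP\NP)   >
        [2,3] "saw" : (PP\(PP\NP))/NP
        [3,4] "on" : NP
    [4,5] "song" : (S/(S\N))\PP
  [5,6] "that" : S\N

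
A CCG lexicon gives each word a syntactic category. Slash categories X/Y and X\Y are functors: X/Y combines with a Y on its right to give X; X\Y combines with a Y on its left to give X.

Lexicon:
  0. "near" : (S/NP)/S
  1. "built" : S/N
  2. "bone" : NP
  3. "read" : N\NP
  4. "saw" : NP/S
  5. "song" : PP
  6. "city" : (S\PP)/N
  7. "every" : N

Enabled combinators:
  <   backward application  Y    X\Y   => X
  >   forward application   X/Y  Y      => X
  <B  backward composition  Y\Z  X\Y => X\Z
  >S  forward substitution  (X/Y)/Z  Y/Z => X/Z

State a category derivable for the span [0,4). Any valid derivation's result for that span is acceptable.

S/NP

[0,8] S   >
  [0,4] S/NP   >
    [0,1] "near" : (S/NP)/S
    [1,4] S   >
      [1,2] "built" : S/N
      [2,4] N   <
        [2,3] "bone" : NP
        [3,4] "read" : N\NP
  [4,8] NP   >
    [4,5] "saw" : NP/S
    [5,8] S   <
      [5,6] "song" : PP
      [6,8] S\PP   >
        [6,7] "city" : (S\PP)/N
        [7,8] "every" : N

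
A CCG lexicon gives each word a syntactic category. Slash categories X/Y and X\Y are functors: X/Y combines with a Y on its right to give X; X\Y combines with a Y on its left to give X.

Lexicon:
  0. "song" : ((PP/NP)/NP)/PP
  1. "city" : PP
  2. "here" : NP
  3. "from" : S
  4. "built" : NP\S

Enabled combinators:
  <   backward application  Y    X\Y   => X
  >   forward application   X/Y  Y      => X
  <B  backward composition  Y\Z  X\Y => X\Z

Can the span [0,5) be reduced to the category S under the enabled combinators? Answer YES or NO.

((PP/NP)/NP)/PP PP NP S NP\S
CKY chart[0,5] = {PP}; S ∉ chart

NO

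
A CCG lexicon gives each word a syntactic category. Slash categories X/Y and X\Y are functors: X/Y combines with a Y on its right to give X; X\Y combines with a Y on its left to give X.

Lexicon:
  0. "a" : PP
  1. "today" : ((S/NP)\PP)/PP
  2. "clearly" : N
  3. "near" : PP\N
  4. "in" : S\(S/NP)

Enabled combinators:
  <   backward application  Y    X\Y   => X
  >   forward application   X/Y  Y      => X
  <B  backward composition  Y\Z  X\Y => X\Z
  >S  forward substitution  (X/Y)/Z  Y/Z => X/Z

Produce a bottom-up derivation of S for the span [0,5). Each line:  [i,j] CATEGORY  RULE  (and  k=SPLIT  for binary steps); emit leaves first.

[0,1] PP  lex  "a"
[1,2] ((S/NP)\PP)/PP  lex  "today"
[2,3] N  lex  "clearly"
[3,4] PP\N  lex  "near"
[2,4] PP  <  k=3
[1,4] (S/NP)\PP  >  k=2
[4,5] S\(S/NP)  lex  "in"
[1,5] S\PP  <B  k=4
[0,5] S  <  k=1

[0,5] S   <
  [0,1] "a" : PP
  [1,5] S\PP   <B
    [1,4] (S/NP)\PP   >
      [1,2] "today" : ((S/NP)\PP)/PP
      [2,4] PP   <
        [2,3] "clearly" : N
        [3,4] "near" : PP\N
    [4,5] "in" : S\(S/NP)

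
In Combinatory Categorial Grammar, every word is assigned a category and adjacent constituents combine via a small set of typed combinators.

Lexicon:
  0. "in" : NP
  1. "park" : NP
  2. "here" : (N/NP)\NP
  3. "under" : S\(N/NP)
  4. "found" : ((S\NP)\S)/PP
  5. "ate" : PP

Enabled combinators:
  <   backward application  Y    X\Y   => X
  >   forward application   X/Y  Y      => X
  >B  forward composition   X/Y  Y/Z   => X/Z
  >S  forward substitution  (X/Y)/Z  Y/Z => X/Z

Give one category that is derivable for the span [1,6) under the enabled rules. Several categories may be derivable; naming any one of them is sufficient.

S\NP

[0,6] S   <
  [0,1] "in" : NP
  [1,6] S\NP   <
    [1,4] S   <
      [1,3] N/NP   <
        [1,2] "park" : NP
        [2,3] "here" : (N/NP)\NP
      [3,4] "under" : S\(N/NP)
    [4,6] (S\NP)\S   >
      [4,5] "found" : ((S\NP)\S)/PP
      [5,6] "ate" : PP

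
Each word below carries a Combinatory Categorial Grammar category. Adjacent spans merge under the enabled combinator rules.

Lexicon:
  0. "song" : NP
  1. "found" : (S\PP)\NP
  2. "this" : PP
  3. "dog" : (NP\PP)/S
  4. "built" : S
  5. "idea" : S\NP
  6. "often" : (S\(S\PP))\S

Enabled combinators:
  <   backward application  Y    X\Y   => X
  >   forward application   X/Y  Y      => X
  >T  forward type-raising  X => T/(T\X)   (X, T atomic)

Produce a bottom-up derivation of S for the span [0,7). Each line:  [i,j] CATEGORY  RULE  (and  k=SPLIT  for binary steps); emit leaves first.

[0,7] S   <
  [0,2] S\PP   <
    [0,1] "song" : NP
    [1,2] "found" : (S\PP)\NP
  [2,7] S\(S\PP)   <
    [2,6] S   <
      [2,5] NP   <
        [2,3] "this" : PP
        [3,5] NP\PP   >
          [3,4] "dog" : (NP\PP)/S
          [4,5] "built" : S
      [5,6] "idea" : S\NP
    [6,7] "often" : (S\(S\PP))\S

[0,1] NP  lex  "song"
[1,2] (S\PP)\NP  lex  "found"
[0,2] S\PP  <  k=1
[2,3] PP  lex  "this"
[3,4] (NP\PP)/S  lex  "dog"
[4,5] S  lex  "built"
[3,5] NP\PP  >  k=4
[2,5] NP  <  k=3
[5,6] S\NP  lex  "idea"
[2,6] S  <  k=5
[6,7] (S\(S\PP))\S  lex  "often"
[2,7] S\(S\PP)  <  k=6
[0,7] S  <  k=2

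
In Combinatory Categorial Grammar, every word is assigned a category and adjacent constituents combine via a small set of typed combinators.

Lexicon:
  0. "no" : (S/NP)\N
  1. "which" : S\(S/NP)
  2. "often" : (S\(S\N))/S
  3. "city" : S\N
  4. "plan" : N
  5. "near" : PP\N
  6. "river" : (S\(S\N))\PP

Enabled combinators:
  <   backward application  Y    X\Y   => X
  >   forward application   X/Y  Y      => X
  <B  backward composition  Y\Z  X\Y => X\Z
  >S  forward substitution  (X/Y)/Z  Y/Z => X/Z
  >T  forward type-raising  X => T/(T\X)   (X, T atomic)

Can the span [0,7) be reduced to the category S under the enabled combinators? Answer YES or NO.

[0,7] S   <
  [0,2] S\N   <B
    [0,1] "no" : (S/NP)\N
    [1,2] "which" : S\(S/NP)
  [2,7] S\(S\N)   >
    [2,3] "often" : (S\(S\N))/S
    [3,7] S   <
      [3,4] "city" : S\N
      [4,7] S\(S\N)   <
        [4,6] PP   >
          [4,5] PP/(PP\N)   >T
            [4,5] "plan" : N
          [5,6] "near" : PP\N
        [6,7] "river" : (S\(S\N))\PP

YES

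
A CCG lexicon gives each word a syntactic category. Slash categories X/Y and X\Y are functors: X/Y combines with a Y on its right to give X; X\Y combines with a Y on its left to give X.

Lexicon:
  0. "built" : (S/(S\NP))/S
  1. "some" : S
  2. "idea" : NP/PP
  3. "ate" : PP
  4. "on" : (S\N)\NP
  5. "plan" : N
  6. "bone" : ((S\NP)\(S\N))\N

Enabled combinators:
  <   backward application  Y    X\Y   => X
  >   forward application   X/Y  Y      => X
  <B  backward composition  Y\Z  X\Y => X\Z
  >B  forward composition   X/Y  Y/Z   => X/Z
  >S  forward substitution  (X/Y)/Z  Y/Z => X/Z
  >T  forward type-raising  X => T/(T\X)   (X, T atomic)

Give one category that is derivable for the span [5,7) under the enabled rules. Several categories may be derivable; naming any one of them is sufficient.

[0,7] S   >
  [0,2] S/(S\NP)   >
    [0,1] "built" : (S/(S\NP))/S
    [1,2] "some" : S
  [2,7] S\NP   <
    [2,5] S\N   <
      [2,4] NP   >
        [2,3] "idea" : NP/PP
        [3,4] "ate" : PP
      [4,5] "on" : (S\N)\NP
    [5,7] (S\NP)\(S\N)   <
      [5,6] "plan" : N
      [6,7] "bone" : ((S\NP)\(S\N))\N

(S\NP)\(S\N)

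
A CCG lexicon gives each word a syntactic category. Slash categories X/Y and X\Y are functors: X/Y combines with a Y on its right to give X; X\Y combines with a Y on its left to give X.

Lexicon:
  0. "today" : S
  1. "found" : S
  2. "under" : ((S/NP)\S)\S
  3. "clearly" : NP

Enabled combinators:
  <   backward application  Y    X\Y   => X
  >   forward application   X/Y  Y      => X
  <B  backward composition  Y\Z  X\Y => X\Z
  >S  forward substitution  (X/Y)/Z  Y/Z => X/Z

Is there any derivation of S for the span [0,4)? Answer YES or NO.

YES

[0,4] S   >
  [0,3] S/NP   <
    [0,1] "today" : S
    [1,3] (S/NP)\S   <
      [1,2] "found" : S
      [2,3] "under" : ((S/NP)\S)\S
  [3,4] "clearly" : NP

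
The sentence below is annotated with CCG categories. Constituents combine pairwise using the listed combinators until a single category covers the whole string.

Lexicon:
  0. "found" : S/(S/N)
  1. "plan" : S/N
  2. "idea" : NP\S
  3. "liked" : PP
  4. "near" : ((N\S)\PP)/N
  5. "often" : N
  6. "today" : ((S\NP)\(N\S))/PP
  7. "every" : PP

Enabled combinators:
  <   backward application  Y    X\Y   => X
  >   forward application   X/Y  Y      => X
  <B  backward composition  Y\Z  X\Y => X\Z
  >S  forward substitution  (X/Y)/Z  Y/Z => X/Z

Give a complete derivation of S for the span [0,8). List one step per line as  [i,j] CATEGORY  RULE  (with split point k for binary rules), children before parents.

[0,8] S   <
  [0,3] NP   <
    [0,2] S   >
      [0,1] "found" : S/(S/N)
      [1,2] "plan" : S/N
    [2,3] "idea" : NP\S
  [3,8] S\NP   <
    [3,6] N\S   <
      [3,4] "liked" : PP
      [4,6] (N\S)\PP   >
        [4,5] "near" : ((N\S)\PP)/N
        [5,6] "often" : N
    [6,8] (S\NP)\(N\S)   >
      [6,7] "today" : ((S\NP)\(N\S))/PP
      [7,8] "every" : PP

[0,1] S/(S/N)  lex  "found"
[1,2] S/N  lex  "plan"
[0,2] S  >  k=1
[2,3] NP\S  lex  "idea"
[0,3] NP  <  k=2
[3,4] PP  lex  "liked"
[4,5] ((N\S)\PP)/N  lex  "near"
[5,6] N  lex  "often"
[4,6] (N\S)\PP  >  k=5
[3,6] N\S  <  k=4
[6,7] ((S\NP)\(N\S))/PP  lex  "today"
[7,8] PP  lex  "every"
[6,8] (S\NP)\(N\S)  >  k=7
[3,8] S\NP  <  k=6
[0,8] S  <  k=3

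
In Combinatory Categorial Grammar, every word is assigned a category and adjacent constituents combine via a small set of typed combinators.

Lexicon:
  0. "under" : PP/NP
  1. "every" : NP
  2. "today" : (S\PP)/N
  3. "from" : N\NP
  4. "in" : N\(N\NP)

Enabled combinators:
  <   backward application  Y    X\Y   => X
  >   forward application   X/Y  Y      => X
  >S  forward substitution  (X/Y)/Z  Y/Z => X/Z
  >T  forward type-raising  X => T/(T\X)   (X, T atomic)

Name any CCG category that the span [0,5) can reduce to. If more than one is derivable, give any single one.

S

[0,5] S   <
  [0,2] PP   >
    [0,1] "under" : PP/NP
    [1,2] "every" : NP
  [2,5] S\PP   >
    [2,3] "today" : (S\PP)/N
    [3,5] N   <
      [3,4] "from" : N\NP
      [4,5] "in" : N\(N\NP)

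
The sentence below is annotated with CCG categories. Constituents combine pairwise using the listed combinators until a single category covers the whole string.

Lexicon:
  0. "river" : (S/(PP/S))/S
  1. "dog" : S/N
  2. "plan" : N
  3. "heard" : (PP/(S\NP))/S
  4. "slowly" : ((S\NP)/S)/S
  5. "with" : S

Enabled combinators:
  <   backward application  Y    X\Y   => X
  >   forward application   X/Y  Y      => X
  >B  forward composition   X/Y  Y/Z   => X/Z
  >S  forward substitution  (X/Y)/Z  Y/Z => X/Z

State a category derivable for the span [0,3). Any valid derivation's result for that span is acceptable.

S/(PP/S)

[0,6] S   >
  [0,3] S/(PP/S)   >
    [0,1] "river" : (S/(PP/S))/S
    [1,3] S   >
      [1,2] "dog" : S/N
      [2,3] "plan" : N
  [3,6] PP/S   >S
    [3,4] "heard" : (PP/(S\NP))/S
    [4,6] (S\NP)/S   >
      [4,5] "slowly" : ((S\NP)/S)/S
      [5,6] "with" : S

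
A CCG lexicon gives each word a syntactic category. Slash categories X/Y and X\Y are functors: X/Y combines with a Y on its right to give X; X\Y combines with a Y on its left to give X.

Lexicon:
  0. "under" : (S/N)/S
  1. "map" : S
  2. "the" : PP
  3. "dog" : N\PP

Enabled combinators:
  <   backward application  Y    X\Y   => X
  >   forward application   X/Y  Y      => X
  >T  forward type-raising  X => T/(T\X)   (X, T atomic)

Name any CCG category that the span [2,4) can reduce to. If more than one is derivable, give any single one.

N

[0,4] S   >
  [0,2] S/N   >
    [0,1] "under" : (S/N)/S
    [1,2] "map" : S
  [2,4] N   >
    [2,3] N/(N\PP)   >T
      [2,3] "the" : PP
    [3,4] "dog" : N\PP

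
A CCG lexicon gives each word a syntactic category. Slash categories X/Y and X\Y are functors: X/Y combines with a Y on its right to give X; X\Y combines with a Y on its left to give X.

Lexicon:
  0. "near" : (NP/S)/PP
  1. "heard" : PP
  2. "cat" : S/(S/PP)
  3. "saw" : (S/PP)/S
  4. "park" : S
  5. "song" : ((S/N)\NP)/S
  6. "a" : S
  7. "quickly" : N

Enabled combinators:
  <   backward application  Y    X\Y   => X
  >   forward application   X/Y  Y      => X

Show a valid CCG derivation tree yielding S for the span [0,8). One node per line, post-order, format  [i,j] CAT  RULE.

[0,8] S   >
  [0,7] S/N   <
    [0,5] NP   >
      [0,2] NP/S   >
        [0,1] "near" : (NP/S)/PP
        [1,2] "heard" : PP
      [2,5] S   >
        [2,3] "cat" : S/(S/PP)
        [3,5] S/PP   >
          [3,4] "saw" : (S/PP)/S
          [4,5] "park" : S
    [5,7] (S/N)\NP   >
      [5,6] "song" : ((S/N)\NP)/S
      [6,7] "a" : S
  [7,8] "quickly" : N

[0,1] (NP/S)/PP  lex  "near"
[1,2] PP  lex  "heard"
[0,2] NP/S  >  k=1
[2,3] S/(S/PP)  lex  "cat"
[3,4] (S/PP)/S  lex  "saw"
[4,5] S  lex  "park"
[3,5] S/PP  >  k=4
[2,5] S  >  k=3
[0,5] NP  >  k=2
[5,6] ((S/N)\NP)/S  lex  "song"
[6,7] S  lex  "a"
[5,7] (S/N)\NP  >  k=6
[0,7] S/N  <  k=5
[7,8] N  lex  "quickly"
[0,8] S  >  k=7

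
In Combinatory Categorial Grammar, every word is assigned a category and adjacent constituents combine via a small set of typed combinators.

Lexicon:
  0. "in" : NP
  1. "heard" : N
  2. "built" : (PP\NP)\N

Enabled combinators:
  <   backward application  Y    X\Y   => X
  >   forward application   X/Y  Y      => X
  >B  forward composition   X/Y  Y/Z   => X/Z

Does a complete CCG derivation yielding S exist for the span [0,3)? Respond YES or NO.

NP N (PP\NP)\N
CKY chart[0,3] = {PP}; S ∉ chart

NO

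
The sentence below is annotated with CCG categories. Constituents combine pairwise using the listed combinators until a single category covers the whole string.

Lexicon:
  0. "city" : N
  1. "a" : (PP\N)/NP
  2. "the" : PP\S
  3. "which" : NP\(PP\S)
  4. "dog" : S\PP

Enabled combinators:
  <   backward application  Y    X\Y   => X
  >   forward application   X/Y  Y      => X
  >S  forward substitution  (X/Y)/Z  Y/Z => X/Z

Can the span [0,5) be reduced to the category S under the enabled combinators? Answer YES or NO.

[0,5] S   <
  [0,4] PP   <
    [0,1] "city" : N
    [1,4] PP\N   >
      [1,2] "a" : (PP\N)/NP
      [2,4] NP   <
        [2,3] "the" : PP\S
        [3,4] "which" : NP\(PP\S)
  [4,5] "dog" : S\PP

YES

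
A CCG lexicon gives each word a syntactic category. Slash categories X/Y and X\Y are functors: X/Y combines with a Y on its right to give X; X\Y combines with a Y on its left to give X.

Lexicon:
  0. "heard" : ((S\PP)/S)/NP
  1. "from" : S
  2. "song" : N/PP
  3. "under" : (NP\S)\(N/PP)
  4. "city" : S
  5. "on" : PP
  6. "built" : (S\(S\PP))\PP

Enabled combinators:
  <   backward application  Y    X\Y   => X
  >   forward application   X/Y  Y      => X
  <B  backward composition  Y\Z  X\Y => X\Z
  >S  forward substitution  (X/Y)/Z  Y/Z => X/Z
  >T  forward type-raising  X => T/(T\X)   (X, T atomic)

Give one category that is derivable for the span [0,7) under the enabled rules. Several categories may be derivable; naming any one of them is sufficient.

[0,7] S   <
  [0,5] S\PP   >
    [0,4] (S\PP)/S   >
      [0,1] "heard" : ((S\PP)/S)/NP
      [1,4] NP   <
        [1,2] "from" : S
        [2,4] NP\S   <
          [2,3] "song" : N/PP
          [3,4] "under" : (NP\S)\(N/PP)
    [4,5] "city" : S
  [5,7] S\(S\PP)   <
    [5,6] "on" : PP
    [6,7] "built" : (S\(S\PP))\PP

S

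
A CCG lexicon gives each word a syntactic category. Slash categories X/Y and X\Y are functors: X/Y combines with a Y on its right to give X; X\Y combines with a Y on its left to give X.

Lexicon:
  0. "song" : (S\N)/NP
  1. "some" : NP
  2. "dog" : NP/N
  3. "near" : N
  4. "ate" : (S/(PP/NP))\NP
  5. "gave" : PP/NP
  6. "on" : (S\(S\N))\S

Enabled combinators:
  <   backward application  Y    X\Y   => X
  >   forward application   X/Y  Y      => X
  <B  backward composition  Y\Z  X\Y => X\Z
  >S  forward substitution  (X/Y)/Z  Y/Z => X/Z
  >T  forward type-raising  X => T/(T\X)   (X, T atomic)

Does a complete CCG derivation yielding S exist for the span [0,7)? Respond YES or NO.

[0,7] S   <
  [0,2] S\N   >
    [0,1] "song" : (S\N)/NP
    [1,2] "some" : NP
  [2,7] S\(S\N)   <
    [2,6] S   >
      [2,5] S/(PP/NP)   <
        [2,4] NP   >
          [2,3] "dog" : NP/N
          [3,4] "near" : N
        [4,5] "ate" : (S/(PP/NP))\NP
      [5,6] "gave" : PP/NP
    [6,7] "on" : (S\(S\N))\S

YES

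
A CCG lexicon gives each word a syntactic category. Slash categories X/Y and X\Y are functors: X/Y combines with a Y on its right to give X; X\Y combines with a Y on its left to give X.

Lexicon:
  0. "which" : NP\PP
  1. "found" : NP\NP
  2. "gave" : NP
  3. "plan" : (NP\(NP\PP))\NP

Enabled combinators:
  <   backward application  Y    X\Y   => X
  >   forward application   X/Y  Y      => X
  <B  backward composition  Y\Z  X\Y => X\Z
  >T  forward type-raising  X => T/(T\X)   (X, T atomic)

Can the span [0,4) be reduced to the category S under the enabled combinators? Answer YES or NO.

NO

NP\PP NP\NP NP (NP\(NP\PP))\NP
CKY chart[0,4] = {N/(N\NP), NP, NP/(NP\NP), PP/(PP\NP), S/(S\NP)}; S ∉ chart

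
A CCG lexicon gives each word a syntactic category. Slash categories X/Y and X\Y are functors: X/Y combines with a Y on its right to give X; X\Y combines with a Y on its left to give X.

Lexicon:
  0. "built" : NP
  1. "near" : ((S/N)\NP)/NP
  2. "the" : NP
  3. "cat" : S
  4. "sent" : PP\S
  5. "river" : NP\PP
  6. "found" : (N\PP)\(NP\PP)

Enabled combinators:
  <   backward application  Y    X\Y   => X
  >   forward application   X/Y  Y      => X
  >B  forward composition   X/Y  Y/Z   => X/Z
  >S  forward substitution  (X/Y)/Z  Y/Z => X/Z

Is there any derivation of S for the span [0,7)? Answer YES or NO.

[0,7] S   >
  [0,3] S/N   <
    [0,1] "built" : NP
    [1,3] (S/N)\NP   >
      [1,2] "near" : ((S/N)\NP)/NP
      [2,3] "the" : NP
  [3,7] N   <
    [3,5] PP   <
      [3,4] "cat" : S
      [4,5] "sent" : PP\S
    [5,7] N\PP   <
      [5,6] "river" : NP\PP
      [6,7] "found" : (N\PP)\(NP\PP)

YES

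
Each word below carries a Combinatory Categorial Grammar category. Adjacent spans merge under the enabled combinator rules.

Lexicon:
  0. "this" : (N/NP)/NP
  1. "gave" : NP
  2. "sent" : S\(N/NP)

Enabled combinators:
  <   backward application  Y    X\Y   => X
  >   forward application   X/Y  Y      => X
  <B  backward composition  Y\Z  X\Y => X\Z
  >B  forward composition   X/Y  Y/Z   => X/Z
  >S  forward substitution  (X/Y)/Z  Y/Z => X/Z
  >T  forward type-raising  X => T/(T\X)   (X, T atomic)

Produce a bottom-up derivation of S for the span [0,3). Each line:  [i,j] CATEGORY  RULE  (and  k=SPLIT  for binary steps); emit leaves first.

[0,1] (N/NP)/NP  lex  "this"
[1,2] NP  lex  "gave"
[0,2] N/NP  >  k=1
[2,3] S\(N/NP)  lex  "sent"
[0,3] S  <  k=2

[0,3] S   <
  [0,2] N/NP   >
    [0,1] "this" : (N/NP)/NP
    [1,2] "gave" : NP
  [2,3] "sent" : S\(N/NP)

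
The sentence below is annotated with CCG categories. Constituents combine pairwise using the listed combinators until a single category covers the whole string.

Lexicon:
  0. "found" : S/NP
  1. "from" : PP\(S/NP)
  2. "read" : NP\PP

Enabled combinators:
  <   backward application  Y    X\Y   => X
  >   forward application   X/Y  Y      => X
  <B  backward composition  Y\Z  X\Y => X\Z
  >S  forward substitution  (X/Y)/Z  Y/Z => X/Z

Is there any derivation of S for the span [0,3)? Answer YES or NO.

NO

S/NP PP\(S/NP) NP\PP
CKY chart[0,3] = {NP}; S ∉ chart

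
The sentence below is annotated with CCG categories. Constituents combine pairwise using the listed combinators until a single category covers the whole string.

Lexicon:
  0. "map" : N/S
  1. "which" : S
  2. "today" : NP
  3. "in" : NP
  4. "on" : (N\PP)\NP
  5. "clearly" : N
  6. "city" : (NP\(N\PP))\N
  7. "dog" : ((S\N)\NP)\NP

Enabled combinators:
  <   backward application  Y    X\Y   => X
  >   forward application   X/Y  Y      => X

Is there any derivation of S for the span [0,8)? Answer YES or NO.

YES

[0,8] S   <
  [0,2] N   >
    [0,1] "map" : N/S
    [1,2] "which" : S
  [2,8] S\N   <
    [2,3] "today" : NP
    [3,8] (S\N)\NP   <
      [3,7] NP   <
        [3,5] N\PP   <
          [3,4] "in" : NP
          [4,5] "on" : (N\PP)\NP
        [5,7] NP\(N\PP)   <
          [5,6] "clearly" : N
          [6,7] "city" : (NP\(N\PP))\N
      [7,8] "dog" : ((S\N)\NP)\NP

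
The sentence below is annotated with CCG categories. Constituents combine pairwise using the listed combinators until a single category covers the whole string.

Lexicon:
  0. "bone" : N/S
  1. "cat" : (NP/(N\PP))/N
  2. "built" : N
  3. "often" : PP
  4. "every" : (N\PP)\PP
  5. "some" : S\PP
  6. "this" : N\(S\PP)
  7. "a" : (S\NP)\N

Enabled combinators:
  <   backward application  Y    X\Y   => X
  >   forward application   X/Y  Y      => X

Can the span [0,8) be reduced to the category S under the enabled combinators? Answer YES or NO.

N/S (NP/(N\PP))/N N PP (N\PP)\PP S\PP N\(S\PP) (S\NP)\N
CKY chart[0,8] = {N}; S ∉ chart

NO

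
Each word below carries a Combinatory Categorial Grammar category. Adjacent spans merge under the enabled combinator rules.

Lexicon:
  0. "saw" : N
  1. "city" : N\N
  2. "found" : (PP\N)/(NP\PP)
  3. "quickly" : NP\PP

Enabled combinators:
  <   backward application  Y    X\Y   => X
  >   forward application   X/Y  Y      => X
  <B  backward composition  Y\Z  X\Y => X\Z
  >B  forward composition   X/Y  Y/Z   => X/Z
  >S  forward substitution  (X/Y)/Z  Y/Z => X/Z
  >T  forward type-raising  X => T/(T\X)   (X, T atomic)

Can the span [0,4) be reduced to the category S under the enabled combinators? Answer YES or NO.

N N\N (PP\N)/(NP\PP) NP\PP
CKY chart[0,4] = {N/(N\PP), NP/(NP\PP), PP, PP/(PP\PP), S/(S\PP)}; S ∉ chart

NO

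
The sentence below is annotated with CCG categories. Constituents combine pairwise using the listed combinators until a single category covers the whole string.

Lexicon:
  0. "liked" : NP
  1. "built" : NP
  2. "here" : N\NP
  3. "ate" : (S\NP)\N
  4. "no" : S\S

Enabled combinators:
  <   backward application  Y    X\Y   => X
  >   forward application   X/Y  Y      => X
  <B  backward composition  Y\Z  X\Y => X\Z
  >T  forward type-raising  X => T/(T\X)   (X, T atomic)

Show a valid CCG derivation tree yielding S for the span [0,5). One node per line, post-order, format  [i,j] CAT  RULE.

[0,5] S   <
  [0,1] "liked" : NP
  [1,5] S\NP   <B
    [1,4] S\NP   <
      [1,3] N   <
        [1,2] "built" : NP
        [2,3] "here" : N\NP
      [3,4] "ate" : (S\NP)\N
    [4,5] "no" : S\S

[0,1] NP  lex  "liked"
[1,2] NP  lex  "built"
[2,3] N\NP  lex  "here"
[1,3] N  <  k=2
[3,4] (S\NP)\N  lex  "ate"
[1,4] S\NP  <  k=3
[4,5] S\S  lex  "no"
[1,5] S\NP  <B  k=4
[0,5] S  <  k=1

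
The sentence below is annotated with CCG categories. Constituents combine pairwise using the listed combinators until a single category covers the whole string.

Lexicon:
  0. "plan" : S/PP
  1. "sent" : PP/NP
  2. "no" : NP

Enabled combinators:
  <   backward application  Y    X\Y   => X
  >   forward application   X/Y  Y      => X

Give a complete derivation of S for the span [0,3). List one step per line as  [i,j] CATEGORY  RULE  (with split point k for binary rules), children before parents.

[0,3] S   >
  [0,1] "plan" : S/PP
  [1,3] PP   >
    [1,2] "sent" : PP/NP
    [2,3] "no" : NP

[0,1] S/PP  lex  "plan"
[1,2] PP/NP  lex  "sent"
[2,3] NP  lex  "no"
[1,3] PP  >  k=2
[0,3] S  >  k=1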